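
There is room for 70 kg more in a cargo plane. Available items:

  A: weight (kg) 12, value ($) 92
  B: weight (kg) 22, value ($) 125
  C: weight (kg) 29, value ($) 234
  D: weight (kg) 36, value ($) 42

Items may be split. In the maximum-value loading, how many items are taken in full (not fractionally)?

3

Sort by value per unit weight and fill in that order.
Order: C (234/29=8.07) > A (92/12=7.67) > B (125/22=5.68) > D (42/36=1.17)
Fill: take C (29 @ 234) → take A (12 @ 92) → take B (22 @ 125) → take 7/36 of D → 8.17; 70/70 used.
3 item(s) taken whole; one partial (take 7/36 of D).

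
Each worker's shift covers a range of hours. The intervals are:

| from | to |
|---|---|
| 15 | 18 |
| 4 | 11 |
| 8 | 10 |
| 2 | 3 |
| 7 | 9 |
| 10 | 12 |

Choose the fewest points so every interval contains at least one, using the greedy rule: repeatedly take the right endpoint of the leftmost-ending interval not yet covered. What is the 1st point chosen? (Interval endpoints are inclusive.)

3

Sort by right endpoint; whenever an interval is uncovered, place a point at its right end.
By right end: [2,3]  [7,9]  [8,10]  [4,11]  [10,12]  [15,18]
[2,3] uncovered → point at 3; [7,9] uncovered → point at 9; [10,12] uncovered → point at 12; [15,18] uncovered → point at 18.
Points: 3, 9, 12, 18 (4 total).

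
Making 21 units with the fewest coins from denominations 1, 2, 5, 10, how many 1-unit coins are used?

21 − 2×10→1 − 1×1→0
Count of 1: 1

1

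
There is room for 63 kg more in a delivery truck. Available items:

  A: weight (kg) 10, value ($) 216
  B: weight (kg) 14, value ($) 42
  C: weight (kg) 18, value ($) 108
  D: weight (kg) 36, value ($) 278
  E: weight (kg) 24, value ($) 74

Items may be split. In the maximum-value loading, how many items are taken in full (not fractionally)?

2

Order: A (216/10=21.60) > D (278/36=7.72) > C (108/18=6.00) > E (74/24=3.08) > B (42/14=3.00)
Fill: take A (10 @ 216) → take D (36 @ 278) → take 17/18 of C → 102.00; 63/63 used.
2 item(s) taken whole; one partial (take 17/18 of C).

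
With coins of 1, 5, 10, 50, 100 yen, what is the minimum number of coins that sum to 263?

263 − 2×100→63 − 1×50→13 − 1×10→3 − 3×1→0
Total coins = 2 + 1 + 1 + 3 = 7

7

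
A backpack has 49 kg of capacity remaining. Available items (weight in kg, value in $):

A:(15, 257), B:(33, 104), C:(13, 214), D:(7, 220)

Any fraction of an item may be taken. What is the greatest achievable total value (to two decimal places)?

Greedy by value/weight ratio, highest first.
Order: D (220/7=31.43) > A (257/15=17.13) > C (214/13=16.46) > B (104/33=3.15)
Fill: take D (7 @ 220) → take A (15 @ 257) → take C (13 @ 214) → take 14/33 of B → 44.12; 49/49 used.
Total value = 735.12

735.12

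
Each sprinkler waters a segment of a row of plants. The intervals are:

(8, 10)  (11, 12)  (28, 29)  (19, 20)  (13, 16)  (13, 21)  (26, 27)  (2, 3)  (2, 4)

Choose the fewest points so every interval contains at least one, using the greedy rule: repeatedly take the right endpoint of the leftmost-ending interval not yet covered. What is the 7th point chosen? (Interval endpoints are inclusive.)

29

Sort by right endpoint; whenever an interval is uncovered, place a point at its right end.
Sorted: [2,3] [2,4] [8,10] [11,12] [13,16] [19,20] [13,21] [26,27] [28,29]
{[2,3],[2,4]} hit by 3; {[8,10]} hit by 10; {[11,12]} hit by 12; {[13,16]} hit by 16; {[19,20],[13,21]} hit by 20; {[26,27]} hit by 27; {[28,29]} hit by 29.
Points: 3, 10, 12, 16, 20, 27, 29 (7 total).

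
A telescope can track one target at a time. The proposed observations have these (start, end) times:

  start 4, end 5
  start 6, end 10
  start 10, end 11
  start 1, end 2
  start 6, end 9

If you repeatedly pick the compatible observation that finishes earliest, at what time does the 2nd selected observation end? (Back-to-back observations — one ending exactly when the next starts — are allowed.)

Greedy by earliest finish: after sorting by end time, pick each interval compatible with the last pick.
By end time: (1,2), (4,5), (6,9), (6,10), (10,11).
Pick (1,2); next start ≥ 2 → (4,5); next start ≥ 5 → (6,9); next start ≥ 9 → (10,11).
Selected: (1,2) (4,5) (6,9) (10,11)

5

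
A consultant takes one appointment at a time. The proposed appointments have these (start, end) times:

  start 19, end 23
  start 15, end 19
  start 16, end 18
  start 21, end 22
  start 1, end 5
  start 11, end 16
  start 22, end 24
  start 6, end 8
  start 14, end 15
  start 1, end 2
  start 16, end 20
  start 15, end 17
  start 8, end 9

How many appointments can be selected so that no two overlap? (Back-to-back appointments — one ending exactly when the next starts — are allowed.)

Order by finish time; keep every interval that doesn't clash with the previous kept one.
Sorted by end: (1,2)  (1,5)  (6,8)  (8,9)  (14,15)  (11,16)  (15,17)  (16,18)  (15,19)  (16,20)  (21,22)  (19,23)  (22,24)
take (1,2); take (6,8); take (8,9); take (14,15); take (15,17); skip (16,20); take (21,22); take (22,24).
Selected 7 appointments.

7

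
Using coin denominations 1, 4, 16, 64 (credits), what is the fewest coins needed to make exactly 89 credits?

5

89 = 1×64 + 1×16 + 2×4 + 1×1
Total coins = 1 + 1 + 2 + 1 = 5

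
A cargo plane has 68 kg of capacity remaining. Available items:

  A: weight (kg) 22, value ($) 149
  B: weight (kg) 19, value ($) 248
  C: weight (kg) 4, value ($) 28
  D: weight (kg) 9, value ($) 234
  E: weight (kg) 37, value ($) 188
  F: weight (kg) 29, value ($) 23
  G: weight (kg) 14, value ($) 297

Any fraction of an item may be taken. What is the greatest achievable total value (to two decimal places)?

Order: D (234/9=26.00) > G (297/14=21.21) > B (248/19=13.05) > C (28/4=7.00) > A (149/22=6.77) > E (188/37=5.08) > F (23/29=0.79)
Fill: take D (9 @ 234) → take G (14 @ 297) → take B (19 @ 248) → take C (4 @ 28) → take A (22 @ 149); 68/68 used.
Total value = 956.00

956.00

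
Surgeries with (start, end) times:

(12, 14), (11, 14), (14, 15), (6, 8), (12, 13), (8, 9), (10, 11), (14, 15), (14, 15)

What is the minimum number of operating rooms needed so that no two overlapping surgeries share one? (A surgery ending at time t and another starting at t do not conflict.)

Count concurrent intervals with a sweep; the peak is the room count.
starts: [6, 8, 10, 11, 12, 12, 14, 14, 14]
ends:   [8, 9, 11, 13, 14, 14, 15, 15, 15]
s6→1 e8→0 s8→1 e9→0 s10→1 e11→0 s11→1 s12→2 s12→3  — peak 3.

3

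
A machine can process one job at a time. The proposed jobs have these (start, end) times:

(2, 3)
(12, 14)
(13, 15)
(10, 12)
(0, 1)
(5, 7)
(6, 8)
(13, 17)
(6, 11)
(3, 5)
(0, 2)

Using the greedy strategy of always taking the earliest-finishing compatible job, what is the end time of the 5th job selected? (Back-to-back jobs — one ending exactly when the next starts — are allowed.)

12

Sort by end time and greedily take each interval whose start is ≥ the last chosen end.
By end time: (0,1), (0,2), (2,3), (3,5), (5,7), (6,8), (6,11), (10,12), (12,14), (13,15), (13,17).
Pick (0,1); next start ≥ 1 → (2,3); next start ≥ 3 → (3,5); next start ≥ 5 → (5,7); next start ≥ 7 → (10,12); next start ≥ 12 → (12,14).
Selected: (0,1) (2,3) (3,5) (5,7) (10,12) (12,14)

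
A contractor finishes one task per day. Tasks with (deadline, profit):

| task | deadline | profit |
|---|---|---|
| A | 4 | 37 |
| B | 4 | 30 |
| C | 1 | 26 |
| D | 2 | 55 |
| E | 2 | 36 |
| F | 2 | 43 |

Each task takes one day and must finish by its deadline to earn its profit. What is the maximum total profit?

Profit order: D=55 F=43 A=37 E=36 B=30 C=26
Assign: D→slot 2, F→slot 1, A→slot 4, E skipped, B→slot 3, C skipped.
Slots: [1:F] [2:D] [3:B] [4:A]
Profit = 43 + 55 + 30 + 37 = 165

165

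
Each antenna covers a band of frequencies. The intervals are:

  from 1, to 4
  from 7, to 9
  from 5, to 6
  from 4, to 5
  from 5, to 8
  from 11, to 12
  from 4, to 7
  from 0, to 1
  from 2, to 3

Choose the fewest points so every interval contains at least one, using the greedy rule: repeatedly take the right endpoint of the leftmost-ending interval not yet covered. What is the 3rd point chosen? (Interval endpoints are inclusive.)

5

Process intervals by earliest right end; each time one isn't hit yet, stab at its right endpoint.
Sorted: [0,1] [2,3] [1,4] [4,5] [5,6] [4,7] [5,8] [7,9] [11,12]
{[0,1]} hit by 1; {[2,3],[1,4]} hit by 3; {[4,5],[5,6],[4,7],[5,8]} hit by 5; {[7,9]} hit by 9; {[11,12]} hit by 12.
Points: 1, 3, 5, 9, 12 (5 total).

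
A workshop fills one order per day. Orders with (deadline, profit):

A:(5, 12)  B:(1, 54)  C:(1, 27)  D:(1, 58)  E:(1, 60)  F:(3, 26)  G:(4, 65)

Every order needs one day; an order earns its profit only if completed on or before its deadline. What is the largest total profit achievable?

Sort by profit descending; place each in the latest free slot ≤ its deadline.
By profit: G(d4,65), E(d1,60), D(d1,58), B(d1,54), C(d1,27), F(d3,26), A(d5,12)
G→slot 4; E→slot 1; D skipped; B skipped; C skipped; F→slot 3; A→slot 5.
Profit = 60 + 26 + 65 + 12 = 163

163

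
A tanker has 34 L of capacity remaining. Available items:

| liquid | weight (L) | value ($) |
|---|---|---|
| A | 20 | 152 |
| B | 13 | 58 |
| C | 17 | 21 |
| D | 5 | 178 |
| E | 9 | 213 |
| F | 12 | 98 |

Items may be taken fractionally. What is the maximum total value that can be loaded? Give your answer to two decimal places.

549.80

Ratios (sorted): D 35.60, E 23.67, F 8.17, A 7.60, B 4.46, C 1.24
take D (5 @ 178); take E (9 @ 213); take F (12 @ 98); take 8/20 of A → 60.80. Capacity used 34/34.
Total value = 549.80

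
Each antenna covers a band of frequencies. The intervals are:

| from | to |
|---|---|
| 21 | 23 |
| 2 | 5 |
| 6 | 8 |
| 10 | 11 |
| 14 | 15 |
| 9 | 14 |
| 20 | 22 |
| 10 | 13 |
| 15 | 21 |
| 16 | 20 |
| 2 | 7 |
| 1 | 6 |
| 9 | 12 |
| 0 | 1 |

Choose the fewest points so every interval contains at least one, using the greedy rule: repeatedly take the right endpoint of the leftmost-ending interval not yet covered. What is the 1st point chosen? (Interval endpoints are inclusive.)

1

Sort by right endpoint; whenever an interval is uncovered, place a point at its right end.
By right end: [0,1]  [2,5]  [1,6]  [2,7]  [6,8]  [10,11]  [9,12]  [10,13]  [9,14]  [14,15]  [16,20]  [15,21]  [20,22]  [21,23]
[0,1] uncovered → point at 1; [2,5] uncovered → point at 5; [6,8] uncovered → point at 8; [10,11] uncovered → point at 11; [14,15] uncovered → point at 15; [16,20] uncovered → point at 20; [21,23] uncovered → point at 23.
Points: 1, 5, 8, 11, 15, 20, 23 (7 total).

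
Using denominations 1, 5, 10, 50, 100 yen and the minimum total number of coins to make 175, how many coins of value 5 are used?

1

Greedy: take as many of the largest coin as possible, then repeat with the remainder.
175 = 1×100 + 1×50 + 2×10 + 1×5
Count of 5: 1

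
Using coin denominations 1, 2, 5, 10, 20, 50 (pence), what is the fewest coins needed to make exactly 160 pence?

Greedy: take as many of the largest coin as possible, then repeat with the remainder.
160 − 3×50→10 − 1×10→0
Total coins = 3 + 1 = 4

4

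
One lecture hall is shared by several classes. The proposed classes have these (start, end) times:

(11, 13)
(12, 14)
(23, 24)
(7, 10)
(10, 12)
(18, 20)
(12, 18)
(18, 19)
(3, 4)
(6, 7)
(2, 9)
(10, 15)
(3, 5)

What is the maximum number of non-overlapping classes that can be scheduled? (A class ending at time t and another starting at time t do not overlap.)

7

Sorted by end: (3,4)  (3,5)  (6,7)  (2,9)  (7,10)  (10,12)  (11,13)  (12,14)  (10,15)  (12,18)  (18,19)  (18,20)  (23,24)
take (3,4); skip (3,5); take (6,7); skip (2,9); take (7,10); take (10,12); take (12,14); take (18,19); take (23,24).
Selected 7 classes.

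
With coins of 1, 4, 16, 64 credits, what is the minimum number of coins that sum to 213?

6

213 − 3×64→21 − 1×16→5 − 1×4→1 − 1×1→0
Total coins = 3 + 1 + 1 + 1 = 6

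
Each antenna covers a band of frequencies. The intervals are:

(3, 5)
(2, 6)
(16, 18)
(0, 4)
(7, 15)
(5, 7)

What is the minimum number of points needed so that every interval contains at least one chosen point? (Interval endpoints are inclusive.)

Process intervals by earliest right end; each time one isn't hit yet, stab at its right endpoint.
Sorted: [0,4] [3,5] [2,6] [5,7] [7,15] [16,18]
{[0,4],[3,5],[2,6]} hit by 4; {[5,7],[7,15]} hit by 7; {[16,18]} hit by 18.
Points: 4, 7, 18 (3 total).

3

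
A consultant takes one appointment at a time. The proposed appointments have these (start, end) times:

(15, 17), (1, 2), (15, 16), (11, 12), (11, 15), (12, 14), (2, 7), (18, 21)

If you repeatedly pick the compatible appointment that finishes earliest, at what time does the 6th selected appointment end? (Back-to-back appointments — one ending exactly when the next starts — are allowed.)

21

By end time: (1,2), (2,7), (11,12), (12,14), (11,15), (15,16), (15,17), (18,21).
Pick (1,2); next start ≥ 2 → (2,7); next start ≥ 7 → (11,12); next start ≥ 12 → (12,14); next start ≥ 14 → (15,16); next start ≥ 16 → (18,21).
Selected: (1,2) (2,7) (11,12) (12,14) (15,16) (18,21)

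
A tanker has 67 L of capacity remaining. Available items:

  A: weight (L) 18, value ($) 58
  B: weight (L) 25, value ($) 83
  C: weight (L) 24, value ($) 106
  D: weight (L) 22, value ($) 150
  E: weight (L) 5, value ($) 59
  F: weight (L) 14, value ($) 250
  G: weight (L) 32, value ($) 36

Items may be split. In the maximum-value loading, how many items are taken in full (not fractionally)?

Sort by value per unit weight and fill in that order.
Order: F (250/14=17.86) > E (59/5=11.80) > D (150/22=6.82) > C (106/24=4.42) > B (83/25=3.32) > A (58/18=3.22) > G (36/32=1.12)
Fill: take F (14 @ 250) → take E (5 @ 59) → take D (22 @ 150) → take C (24 @ 106) → take 2/25 of B → 6.64; 67/67 used.
4 item(s) taken whole; one partial (take 2/25 of B).

4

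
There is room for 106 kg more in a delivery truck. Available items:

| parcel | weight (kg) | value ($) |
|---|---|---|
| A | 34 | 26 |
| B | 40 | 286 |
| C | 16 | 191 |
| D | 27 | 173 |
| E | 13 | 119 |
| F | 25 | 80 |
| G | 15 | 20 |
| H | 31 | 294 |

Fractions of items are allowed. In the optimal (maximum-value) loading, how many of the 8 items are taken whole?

Greedy by value/weight ratio, highest first.
Ratios (sorted): C 11.94, H 9.48, E 9.15, B 7.15, D 6.41, F 3.20, G 1.33, A 0.76
take C (16 @ 191); take H (31 @ 294); take E (13 @ 119); take B (40 @ 286); take 6/27 of D → 38.44. Capacity used 106/106.
4 item(s) taken whole; one partial (take 6/27 of D).

4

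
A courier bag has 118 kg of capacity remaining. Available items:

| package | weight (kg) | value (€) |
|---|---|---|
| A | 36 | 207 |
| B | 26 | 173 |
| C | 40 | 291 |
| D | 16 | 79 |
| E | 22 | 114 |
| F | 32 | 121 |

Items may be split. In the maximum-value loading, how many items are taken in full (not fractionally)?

Ratios (sorted): C 7.28, B 6.65, A 5.75, E 5.18, D 4.94, F 3.78
take C (40 @ 291); take B (26 @ 173); take A (36 @ 207); take 16/22 of E → 82.91. Capacity used 118/118.
3 item(s) taken whole; one partial (take 16/22 of E).

3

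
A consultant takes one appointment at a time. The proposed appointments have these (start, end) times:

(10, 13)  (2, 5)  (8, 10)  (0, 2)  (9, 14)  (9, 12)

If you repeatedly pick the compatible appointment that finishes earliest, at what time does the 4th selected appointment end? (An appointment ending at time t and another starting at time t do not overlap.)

13

Sorted by end: (0,2)  (2,5)  (8,10)  (9,12)  (10,13)  (9,14)
take (0,2); take (2,5); take (8,10); take (10,13).
Selected: (0,2) (2,5) (8,10) (10,13)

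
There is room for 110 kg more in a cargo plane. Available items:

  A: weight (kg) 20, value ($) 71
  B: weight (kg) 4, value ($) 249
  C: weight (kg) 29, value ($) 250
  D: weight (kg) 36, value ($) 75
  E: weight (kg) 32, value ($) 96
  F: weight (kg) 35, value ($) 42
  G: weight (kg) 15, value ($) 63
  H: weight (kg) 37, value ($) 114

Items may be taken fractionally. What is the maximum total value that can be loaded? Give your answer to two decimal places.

762.00

Sort by value per unit weight and fill in that order.
Order: B (249/4=62.25) > C (250/29=8.62) > G (63/15=4.20) > A (71/20=3.55) > H (114/37=3.08) > E (96/32=3.00) > D (75/36=2.08) > F (42/35=1.20)
Fill: take B (4 @ 249) → take C (29 @ 250) → take G (15 @ 63) → take A (20 @ 71) → take H (37 @ 114) → take 5/32 of E → 15.00; 110/110 used.
Total value = 762.00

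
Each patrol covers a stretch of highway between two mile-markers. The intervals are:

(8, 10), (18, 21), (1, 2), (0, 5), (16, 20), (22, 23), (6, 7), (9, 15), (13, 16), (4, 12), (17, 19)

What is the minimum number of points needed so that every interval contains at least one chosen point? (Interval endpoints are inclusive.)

Sort by right endpoint; whenever an interval is uncovered, place a point at its right end.
Sorted: [1,2] [0,5] [6,7] [8,10] [4,12] [9,15] [13,16] [17,19] [16,20] [18,21] [22,23]
{[1,2],[0,5]} hit by 2; {[6,7]} hit by 7; {[8,10],[4,12],[9,15]} hit by 10; {[13,16]} hit by 16; {[17,19],[16,20],[18,21]} hit by 19; {[22,23]} hit by 23.
Points: 2, 7, 10, 16, 19, 23 (6 total).

6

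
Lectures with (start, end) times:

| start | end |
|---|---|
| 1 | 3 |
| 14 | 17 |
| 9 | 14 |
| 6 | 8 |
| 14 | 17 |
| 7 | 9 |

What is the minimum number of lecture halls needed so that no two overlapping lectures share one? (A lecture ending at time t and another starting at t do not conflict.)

Count concurrent intervals with a sweep; the peak is the room count.
Events (time:±→running): 1:+→1 3:-→0 6:+→1 7:+→2 … peak 2.

2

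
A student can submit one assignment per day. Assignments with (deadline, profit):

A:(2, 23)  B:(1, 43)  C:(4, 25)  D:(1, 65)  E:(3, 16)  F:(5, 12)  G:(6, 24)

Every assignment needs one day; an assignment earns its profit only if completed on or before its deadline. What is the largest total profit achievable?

165

Take jobs in profit order; each goes to the latest open slot no later than its deadline.
Profit order: D=65 B=43 C=25 G=24 A=23 E=16 F=12
Assign: D→slot 1, B skipped, C→slot 4, G→slot 6, A→slot 2, E→slot 3, F→slot 5.
Slots: [1:D] [2:A] [3:E] [4:C] [5:F] [6:G]
Profit = 65 + 23 + 16 + 25 + 12 + 24 = 165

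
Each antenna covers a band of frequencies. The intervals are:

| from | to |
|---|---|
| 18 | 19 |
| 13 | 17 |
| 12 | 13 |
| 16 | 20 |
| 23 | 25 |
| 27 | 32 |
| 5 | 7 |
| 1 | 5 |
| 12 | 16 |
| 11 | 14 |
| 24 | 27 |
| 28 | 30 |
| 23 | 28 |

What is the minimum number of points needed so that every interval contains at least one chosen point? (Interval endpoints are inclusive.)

5

Process intervals by earliest right end; each time one isn't hit yet, stab at its right endpoint.
Sorted: [1,5] [5,7] [12,13] [11,14] [12,16] [13,17] [18,19] [16,20] [23,25] [24,27] [23,28] [28,30] [27,32]
{[1,5],[5,7]} hit by 5; {[12,13],[11,14],[12,16],[13,17]} hit by 13; {[18,19],[16,20]} hit by 19; {[23,25],[24,27],[23,28]} hit by 25; {[28,30],[27,32]} hit by 30.
Points: 5, 13, 19, 25, 30 (5 total).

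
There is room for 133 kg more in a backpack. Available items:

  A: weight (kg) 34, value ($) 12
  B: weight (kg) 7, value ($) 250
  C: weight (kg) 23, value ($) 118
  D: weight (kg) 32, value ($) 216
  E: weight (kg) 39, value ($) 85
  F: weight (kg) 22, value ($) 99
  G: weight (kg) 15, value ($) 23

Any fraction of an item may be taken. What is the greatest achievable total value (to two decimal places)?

Greedy by value/weight ratio, highest first.
Ratios (sorted): B 35.71, D 6.75, C 5.13, F 4.50, E 2.18, G 1.53, A 0.35
take B (7 @ 250); take D (32 @ 216); take C (23 @ 118); take F (22 @ 99); take E (39 @ 85); take 10/15 of G → 15.33. Capacity used 133/133.
Total value = 783.33

783.33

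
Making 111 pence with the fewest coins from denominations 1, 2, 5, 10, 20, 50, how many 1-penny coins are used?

Use the largest denomination that fits, subtract, and repeat.
111 = 2×50 + 1×10 + 1×1
Count of 1: 1

1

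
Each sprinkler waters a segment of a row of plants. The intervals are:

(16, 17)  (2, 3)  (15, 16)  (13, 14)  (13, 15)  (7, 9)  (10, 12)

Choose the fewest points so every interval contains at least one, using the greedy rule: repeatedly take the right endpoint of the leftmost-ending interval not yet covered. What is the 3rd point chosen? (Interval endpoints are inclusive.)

12

Sort by right endpoint; whenever an interval is uncovered, place a point at its right end.
Sorted: [2,3] [7,9] [10,12] [13,14] [13,15] [15,16] [16,17]
{[2,3]} hit by 3; {[7,9]} hit by 9; {[10,12]} hit by 12; {[13,14],[13,15]} hit by 14; {[15,16],[16,17]} hit by 16.
Points: 3, 9, 12, 14, 16 (5 total).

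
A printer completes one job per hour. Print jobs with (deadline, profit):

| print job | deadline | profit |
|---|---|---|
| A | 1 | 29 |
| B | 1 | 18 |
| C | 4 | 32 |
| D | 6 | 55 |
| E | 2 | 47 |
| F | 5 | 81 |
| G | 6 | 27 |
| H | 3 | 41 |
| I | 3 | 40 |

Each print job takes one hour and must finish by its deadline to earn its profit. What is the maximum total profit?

By profit: F(d5,81), D(d6,55), E(d2,47), H(d3,41), I(d3,40), C(d4,32), A(d1,29), G(d6,27), B(d1,18)
F→slot 5; D→slot 6; E→slot 2; H→slot 3; I→slot 1; C→slot 4; A skipped; G skipped; B skipped.
Profit = 40 + 47 + 41 + 32 + 81 + 55 = 296

296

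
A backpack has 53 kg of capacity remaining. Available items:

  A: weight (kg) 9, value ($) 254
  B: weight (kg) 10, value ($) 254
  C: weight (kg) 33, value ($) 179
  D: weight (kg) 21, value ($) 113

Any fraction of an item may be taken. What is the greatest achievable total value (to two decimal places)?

Greedy by value/weight ratio, highest first.
Ratios (sorted): A 28.22, B 25.40, C 5.42, D 5.38
take A (9 @ 254); take B (10 @ 254); take C (33 @ 179); take 1/21 of D → 5.38. Capacity used 53/53.
Total value = 692.38

692.38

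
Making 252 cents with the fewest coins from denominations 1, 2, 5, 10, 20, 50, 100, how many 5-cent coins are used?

252 − 2×100→52 − 1×50→2 − 1×2→0
Count of 5: 0

0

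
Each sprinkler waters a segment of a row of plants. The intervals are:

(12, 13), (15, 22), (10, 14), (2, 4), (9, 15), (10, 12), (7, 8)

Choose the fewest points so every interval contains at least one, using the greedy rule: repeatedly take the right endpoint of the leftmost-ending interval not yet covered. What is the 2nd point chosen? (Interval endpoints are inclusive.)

By right end: [2,4]  [7,8]  [10,12]  [12,13]  [10,14]  [9,15]  [15,22]
[2,4] uncovered → point at 4; [7,8] uncovered → point at 8; [10,12] uncovered → point at 12; [15,22] uncovered → point at 22.
Points: 4, 8, 12, 22 (4 total).

8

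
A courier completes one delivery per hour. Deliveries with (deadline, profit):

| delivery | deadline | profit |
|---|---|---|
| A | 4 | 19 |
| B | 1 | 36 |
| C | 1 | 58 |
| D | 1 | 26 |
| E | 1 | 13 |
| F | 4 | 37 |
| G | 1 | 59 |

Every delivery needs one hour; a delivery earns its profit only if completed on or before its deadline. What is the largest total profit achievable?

Take jobs in profit order; each goes to the latest open slot no later than its deadline.
By profit: G(d1,59), C(d1,58), F(d4,37), B(d1,36), D(d1,26), A(d4,19), E(d1,13)
G→slot 1; C skipped; F→slot 4; B skipped; D skipped; A→slot 3; E skipped.
Profit = 59 + 19 + 37 = 115

115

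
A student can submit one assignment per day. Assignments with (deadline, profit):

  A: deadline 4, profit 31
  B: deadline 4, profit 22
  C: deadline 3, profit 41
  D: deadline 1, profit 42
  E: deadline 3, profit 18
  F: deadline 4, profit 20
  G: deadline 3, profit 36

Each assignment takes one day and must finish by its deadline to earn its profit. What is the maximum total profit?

Take jobs in profit order; each goes to the latest open slot no later than its deadline.
Profit order: D=42 C=41 G=36 A=31 B=22 F=20 E=18
Assign: D→slot 1, C→slot 3, G→slot 2, A→slot 4, B skipped, F skipped, E skipped.
Slots: [1:D] [2:G] [3:C] [4:A]
Profit = 42 + 36 + 41 + 31 = 150

150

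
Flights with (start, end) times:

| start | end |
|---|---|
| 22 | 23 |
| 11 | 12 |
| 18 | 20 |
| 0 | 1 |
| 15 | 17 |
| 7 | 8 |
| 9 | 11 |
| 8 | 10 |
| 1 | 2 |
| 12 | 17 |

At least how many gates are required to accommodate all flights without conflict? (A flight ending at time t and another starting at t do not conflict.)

2

The answer is the maximum number of intervals overlapping at any instant.
starts: [0, 1, 7, 8, 9, 11, 12, 15, 18, 22]
ends:   [1, 2, 8, 10, 11, 12, 17, 17, 20, 23]
s0→1 e1→0 s1→1 e2→0 s7→1 e8→0 s8→1 s9→2  — peak 2.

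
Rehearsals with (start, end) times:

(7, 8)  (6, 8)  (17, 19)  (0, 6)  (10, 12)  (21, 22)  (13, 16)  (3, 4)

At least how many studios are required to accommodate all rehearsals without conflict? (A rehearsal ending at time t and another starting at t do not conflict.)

Count concurrent intervals with a sweep; the peak is the room count.
starts: [0, 3, 6, 7, 10, 13, 17, 21]
ends:   [4, 6, 8, 8, 12, 16, 19, 22]
s0→1 s3→2  — peak 2.

2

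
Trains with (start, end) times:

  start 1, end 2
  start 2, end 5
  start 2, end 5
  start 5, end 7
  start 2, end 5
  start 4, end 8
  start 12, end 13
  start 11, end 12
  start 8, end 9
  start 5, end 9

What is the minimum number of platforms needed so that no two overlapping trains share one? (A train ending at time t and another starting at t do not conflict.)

The answer is the maximum number of intervals overlapping at any instant.
Events (time:±→running): 1:+→1 2:-→0 2:+→1 2:+→2 2:+→3 4:+→4 … peak 4.

4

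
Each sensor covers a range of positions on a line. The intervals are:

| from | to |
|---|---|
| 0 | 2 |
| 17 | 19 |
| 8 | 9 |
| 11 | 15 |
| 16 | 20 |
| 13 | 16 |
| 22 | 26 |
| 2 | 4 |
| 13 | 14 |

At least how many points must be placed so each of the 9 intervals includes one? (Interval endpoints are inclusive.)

Sort by right endpoint; whenever an interval is uncovered, place a point at its right end.
Sorted: [0,2] [2,4] [8,9] [13,14] [11,15] [13,16] [17,19] [16,20] [22,26]
{[0,2],[2,4]} hit by 2; {[8,9]} hit by 9; {[13,14],[11,15],[13,16]} hit by 14; {[17,19],[16,20]} hit by 19; {[22,26]} hit by 26.
Points: 2, 9, 14, 19, 26 (5 total).

5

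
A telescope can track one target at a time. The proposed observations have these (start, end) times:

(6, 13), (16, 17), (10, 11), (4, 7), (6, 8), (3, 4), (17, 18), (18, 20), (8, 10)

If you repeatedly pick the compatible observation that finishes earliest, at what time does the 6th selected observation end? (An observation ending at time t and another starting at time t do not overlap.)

18

By end time: (3,4), (4,7), (6,8), (8,10), (10,11), (6,13), (16,17), (17,18), (18,20).
Pick (3,4); next start ≥ 4 → (4,7); next start ≥ 7 → (8,10); next start ≥ 10 → (10,11); next start ≥ 11 → (16,17); next start ≥ 17 → (17,18); next start ≥ 18 → (18,20).
Selected: (3,4) (4,7) (8,10) (10,11) (16,17) (17,18) (18,20)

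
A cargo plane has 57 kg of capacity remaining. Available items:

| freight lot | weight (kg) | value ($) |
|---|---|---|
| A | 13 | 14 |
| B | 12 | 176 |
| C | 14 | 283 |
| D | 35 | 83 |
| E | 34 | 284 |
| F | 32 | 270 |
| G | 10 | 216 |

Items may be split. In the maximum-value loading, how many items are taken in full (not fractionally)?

3

Greedy by value/weight ratio, highest first.
Order: G (216/10=21.60) > C (283/14=20.21) > B (176/12=14.67) > F (270/32=8.44) > E (284/34=8.35) > D (83/35=2.37) > A (14/13=1.08)
Fill: take G (10 @ 216) → take C (14 @ 283) → take B (12 @ 176) → take 21/32 of F → 177.19; 57/57 used.
3 item(s) taken whole; one partial (take 21/32 of F).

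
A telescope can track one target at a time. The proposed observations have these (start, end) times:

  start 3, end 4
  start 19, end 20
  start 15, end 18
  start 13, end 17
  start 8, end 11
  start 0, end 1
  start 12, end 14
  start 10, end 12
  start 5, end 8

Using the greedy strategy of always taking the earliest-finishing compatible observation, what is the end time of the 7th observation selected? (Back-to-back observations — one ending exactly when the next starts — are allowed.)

20

By end time: (0,1), (3,4), (5,8), (8,11), (10,12), (12,14), (13,17), (15,18), (19,20).
Pick (0,1); next start ≥ 1 → (3,4); next start ≥ 4 → (5,8); next start ≥ 8 → (8,11); next start ≥ 11 → (12,14); next start ≥ 14 → (15,18); next start ≥ 18 → (19,20).
Selected: (0,1) (3,4) (5,8) (8,11) (12,14) (15,18) (19,20)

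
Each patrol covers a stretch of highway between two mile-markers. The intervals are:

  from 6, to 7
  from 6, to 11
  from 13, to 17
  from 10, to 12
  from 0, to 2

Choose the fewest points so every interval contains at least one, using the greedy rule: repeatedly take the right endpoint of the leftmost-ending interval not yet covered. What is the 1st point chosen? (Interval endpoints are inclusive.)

2

Process intervals by earliest right end; each time one isn't hit yet, stab at its right endpoint.
By right end: [0,2]  [6,7]  [6,11]  [10,12]  [13,17]
[0,2] uncovered → point at 2; [6,7] uncovered → point at 7; [10,12] uncovered → point at 12; [13,17] uncovered → point at 17.
Points: 2, 7, 12, 17 (4 total).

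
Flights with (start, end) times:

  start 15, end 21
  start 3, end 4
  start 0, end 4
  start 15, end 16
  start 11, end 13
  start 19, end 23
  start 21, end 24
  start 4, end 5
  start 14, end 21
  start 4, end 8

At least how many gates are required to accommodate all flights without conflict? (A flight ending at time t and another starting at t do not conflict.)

Events (time:±→running): 0:+→1 3:+→2 4:-→1 4:-→0 4:+→1 4:+→2 5:-→1 8:-→0 11:+→1 13:-→0 14:+→1 15:+→2 15:+→3 … peak 3.

3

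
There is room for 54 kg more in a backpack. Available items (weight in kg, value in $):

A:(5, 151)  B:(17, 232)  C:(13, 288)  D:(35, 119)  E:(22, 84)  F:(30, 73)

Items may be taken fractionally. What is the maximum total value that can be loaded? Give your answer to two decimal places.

743.55

Ratios (sorted): A 30.20, C 22.15, B 13.65, E 3.82, D 3.40, F 2.43
take A (5 @ 151); take C (13 @ 288); take B (17 @ 232); take 19/22 of E → 72.55. Capacity used 54/54.
Total value = 743.55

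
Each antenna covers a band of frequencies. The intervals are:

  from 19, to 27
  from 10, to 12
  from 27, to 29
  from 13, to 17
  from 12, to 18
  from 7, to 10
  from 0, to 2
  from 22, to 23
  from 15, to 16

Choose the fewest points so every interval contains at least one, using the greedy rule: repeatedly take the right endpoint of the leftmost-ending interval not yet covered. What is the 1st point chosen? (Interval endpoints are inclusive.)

Process intervals by earliest right end; each time one isn't hit yet, stab at its right endpoint.
Sorted: [0,2] [7,10] [10,12] [15,16] [13,17] [12,18] [22,23] [19,27] [27,29]
{[0,2]} hit by 2; {[7,10],[10,12]} hit by 10; {[15,16],[13,17],[12,18]} hit by 16; {[22,23],[19,27]} hit by 23; {[27,29]} hit by 29.
Points: 2, 10, 16, 23, 29 (5 total).

2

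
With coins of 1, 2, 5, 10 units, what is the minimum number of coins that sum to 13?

Use the largest denomination that fits, subtract, and repeat.
13 − 1×10→3 − 1×2→1 − 1×1→0
Total coins = 1 + 1 + 1 = 3

3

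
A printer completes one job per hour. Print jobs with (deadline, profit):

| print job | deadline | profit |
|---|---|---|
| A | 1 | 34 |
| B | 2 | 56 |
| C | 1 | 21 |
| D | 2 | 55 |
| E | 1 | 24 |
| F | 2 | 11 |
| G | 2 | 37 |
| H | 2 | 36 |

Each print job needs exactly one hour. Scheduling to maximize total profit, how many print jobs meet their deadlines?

2

Sort by profit descending; place each in the latest free slot ≤ its deadline.
By profit: B(d2,56), D(d2,55), G(d2,37), H(d2,36), A(d1,34), E(d1,24), C(d1,21), F(d2,11)
B→slot 2; D→slot 1; G skipped; H skipped; A skipped; E skipped; C skipped; F skipped.
2 of 8 scheduled.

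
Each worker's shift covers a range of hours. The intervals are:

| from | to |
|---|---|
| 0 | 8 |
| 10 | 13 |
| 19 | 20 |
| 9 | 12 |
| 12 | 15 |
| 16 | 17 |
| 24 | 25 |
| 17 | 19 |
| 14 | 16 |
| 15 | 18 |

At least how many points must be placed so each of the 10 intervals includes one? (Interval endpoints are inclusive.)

Sorted: [0,8] [9,12] [10,13] [12,15] [14,16] [16,17] [15,18] [17,19] [19,20] [24,25]
{[0,8]} hit by 8; {[9,12],[10,13],[12,15]} hit by 12; {[14,16],[16,17],[15,18]} hit by 16; {[17,19],[19,20]} hit by 19; {[24,25]} hit by 25.
Points: 8, 12, 16, 19, 25 (5 total).

5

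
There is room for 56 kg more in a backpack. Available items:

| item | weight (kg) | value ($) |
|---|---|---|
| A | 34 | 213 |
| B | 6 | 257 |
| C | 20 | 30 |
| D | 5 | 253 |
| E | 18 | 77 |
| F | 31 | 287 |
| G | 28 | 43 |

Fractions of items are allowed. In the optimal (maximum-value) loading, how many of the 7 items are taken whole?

3

Sort by value per unit weight and fill in that order.
Order: D (253/5=50.60) > B (257/6=42.83) > F (287/31=9.26) > A (213/34=6.26) > E (77/18=4.28) > G (43/28=1.54) > C (30/20=1.50)
Fill: take D (5 @ 253) → take B (6 @ 257) → take F (31 @ 287) → take 14/34 of A → 87.71; 56/56 used.
3 item(s) taken whole; one partial (take 14/34 of A).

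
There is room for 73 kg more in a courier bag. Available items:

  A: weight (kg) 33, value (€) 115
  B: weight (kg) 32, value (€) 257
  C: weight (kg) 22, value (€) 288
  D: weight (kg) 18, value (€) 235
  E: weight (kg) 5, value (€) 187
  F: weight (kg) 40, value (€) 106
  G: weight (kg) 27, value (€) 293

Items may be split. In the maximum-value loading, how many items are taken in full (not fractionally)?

4

Order: E (187/5=37.40) > C (288/22=13.09) > D (235/18=13.06) > G (293/27=10.85) > B (257/32=8.03) > A (115/33=3.48) > F (106/40=2.65)
Fill: take E (5 @ 187) → take C (22 @ 288) → take D (18 @ 235) → take G (27 @ 293) → take 1/32 of B → 8.03; 73/73 used.
4 item(s) taken whole; one partial (take 1/32 of B).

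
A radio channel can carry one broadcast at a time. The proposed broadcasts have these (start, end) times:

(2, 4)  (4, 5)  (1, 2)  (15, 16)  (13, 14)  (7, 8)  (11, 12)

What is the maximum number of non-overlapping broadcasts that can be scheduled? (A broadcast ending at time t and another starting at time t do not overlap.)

Greedy by earliest finish: after sorting by end time, pick each interval compatible with the last pick.
Sorted by end: (1,2)  (2,4)  (4,5)  (7,8)  (11,12)  (13,14)  (15,16)
take (1,2); take (2,4); take (4,5); take (7,8); take (11,12); take (13,14); take (15,16).
Selected 7 broadcasts.

7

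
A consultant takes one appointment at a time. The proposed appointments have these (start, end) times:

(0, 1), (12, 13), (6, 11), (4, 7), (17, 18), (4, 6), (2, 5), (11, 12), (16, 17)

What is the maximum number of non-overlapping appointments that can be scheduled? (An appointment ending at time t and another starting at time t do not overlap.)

By end time: (0,1), (2,5), (4,6), (4,7), (6,11), (11,12), (12,13), (16,17), (17,18).
Pick (0,1); next start ≥ 1 → (2,5); next start ≥ 5 → (6,11); next start ≥ 11 → (11,12); next start ≥ 12 → (12,13); next start ≥ 13 → (16,17); next start ≥ 17 → (17,18).
Selected 7 appointments.

7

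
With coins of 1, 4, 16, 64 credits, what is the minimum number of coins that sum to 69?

Greedy: take as many of the largest coin as possible, then repeat with the remainder.
69 = 1×64 + 1×4 + 1×1
Total coins = 1 + 1 + 1 = 3

3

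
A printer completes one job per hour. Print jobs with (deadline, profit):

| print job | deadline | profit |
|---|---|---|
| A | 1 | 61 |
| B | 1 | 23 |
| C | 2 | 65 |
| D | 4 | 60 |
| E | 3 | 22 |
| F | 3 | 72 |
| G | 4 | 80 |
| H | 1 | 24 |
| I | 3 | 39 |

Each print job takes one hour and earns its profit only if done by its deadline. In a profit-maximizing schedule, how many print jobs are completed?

4

Take jobs in profit order; each goes to the latest open slot no later than its deadline.
By profit: G(d4,80), F(d3,72), C(d2,65), A(d1,61), D(d4,60), I(d3,39), H(d1,24), B(d1,23), E(d3,22)
G→slot 4; F→slot 3; C→slot 2; A→slot 1; D skipped; I skipped; H skipped; B skipped; E skipped.
4 of 9 scheduled.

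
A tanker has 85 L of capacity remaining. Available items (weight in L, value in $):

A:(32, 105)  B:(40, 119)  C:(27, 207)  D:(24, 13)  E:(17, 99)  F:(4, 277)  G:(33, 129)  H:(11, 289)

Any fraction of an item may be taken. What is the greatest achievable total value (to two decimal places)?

973.64

Sort by value per unit weight and fill in that order.
Order: F (277/4=69.25) > H (289/11=26.27) > C (207/27=7.67) > E (99/17=5.82) > G (129/33=3.91) > A (105/32=3.28) > B (119/40=2.98) > D (13/24=0.54)
Fill: take F (4 @ 277) → take H (11 @ 289) → take C (27 @ 207) → take E (17 @ 99) → take 26/33 of G → 101.64; 85/85 used.
Total value = 973.64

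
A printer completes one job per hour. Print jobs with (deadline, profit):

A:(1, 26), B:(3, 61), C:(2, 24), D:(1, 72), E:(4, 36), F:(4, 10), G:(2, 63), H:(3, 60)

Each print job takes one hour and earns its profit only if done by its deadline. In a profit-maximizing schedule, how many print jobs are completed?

4

By profit: D(d1,72), G(d2,63), B(d3,61), H(d3,60), E(d4,36), A(d1,26), C(d2,24), F(d4,10)
D→slot 1; G→slot 2; B→slot 3; H skipped; E→slot 4; A skipped; C skipped; F skipped.
4 of 8 scheduled.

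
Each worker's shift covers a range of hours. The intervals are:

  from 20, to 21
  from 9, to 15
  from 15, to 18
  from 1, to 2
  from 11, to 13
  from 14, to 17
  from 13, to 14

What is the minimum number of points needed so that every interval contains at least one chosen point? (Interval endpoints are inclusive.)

By right end: [1,2]  [11,13]  [13,14]  [9,15]  [14,17]  [15,18]  [20,21]
[1,2] uncovered → point at 2; [11,13] uncovered → point at 13; [14,17] uncovered → point at 17; [20,21] uncovered → point at 21.
Points: 2, 13, 17, 21 (4 total).

4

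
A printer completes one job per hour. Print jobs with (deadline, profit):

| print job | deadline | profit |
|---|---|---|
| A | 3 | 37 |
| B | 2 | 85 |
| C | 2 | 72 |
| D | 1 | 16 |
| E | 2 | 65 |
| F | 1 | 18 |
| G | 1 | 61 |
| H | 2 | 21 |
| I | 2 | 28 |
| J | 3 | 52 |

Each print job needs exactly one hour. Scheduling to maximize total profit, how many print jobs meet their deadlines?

3

Profit order: B=85 C=72 E=65 G=61 J=52 A=37 I=28 H=21 F=18 D=16
Assign: B→slot 2, C→slot 1, E skipped, G skipped, J→slot 3, A skipped, I skipped, H skipped, F skipped, D skipped.
Slots: [1:C] [2:B] [3:J]
3 of 10 scheduled.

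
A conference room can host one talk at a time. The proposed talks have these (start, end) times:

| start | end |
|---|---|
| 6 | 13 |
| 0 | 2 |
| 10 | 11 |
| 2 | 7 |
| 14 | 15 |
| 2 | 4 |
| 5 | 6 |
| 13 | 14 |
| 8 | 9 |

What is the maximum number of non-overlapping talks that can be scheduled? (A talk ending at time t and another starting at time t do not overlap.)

7

Sort by end time and greedily take each interval whose start is ≥ the last chosen end.
Sorted by end: (0,2)  (2,4)  (5,6)  (2,7)  (8,9)  (10,11)  (6,13)  (13,14)  (14,15)
take (0,2); take (2,4); take (5,6); skip (2,7); take (8,9); take (10,11); take (13,14); take (14,15).
Selected 7 talks.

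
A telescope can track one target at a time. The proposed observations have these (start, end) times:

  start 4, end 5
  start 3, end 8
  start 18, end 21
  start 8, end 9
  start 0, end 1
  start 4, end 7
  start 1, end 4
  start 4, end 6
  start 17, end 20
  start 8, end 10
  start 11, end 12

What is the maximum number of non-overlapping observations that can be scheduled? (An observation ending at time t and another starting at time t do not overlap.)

6

Greedy by earliest finish: after sorting by end time, pick each interval compatible with the last pick.
By end time: (0,1), (1,4), (4,5), (4,6), (4,7), (3,8), (8,9), (8,10), (11,12), (17,20), (18,21).
Pick (0,1); next start ≥ 1 → (1,4); next start ≥ 4 → (4,5); next start ≥ 5 → (8,9); next start ≥ 9 → (11,12); next start ≥ 12 → (17,20).
Selected 6 observations.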